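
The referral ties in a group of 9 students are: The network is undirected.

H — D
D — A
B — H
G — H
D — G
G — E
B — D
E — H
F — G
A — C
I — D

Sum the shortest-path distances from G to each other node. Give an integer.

Distances from G: A:2, B:2, C:3, D:1, E:1, F:1, H:1, I:2.
Sum = 2 + 2 + 3 + 1 + 1 + 1 + 1 + 2 = 13.

13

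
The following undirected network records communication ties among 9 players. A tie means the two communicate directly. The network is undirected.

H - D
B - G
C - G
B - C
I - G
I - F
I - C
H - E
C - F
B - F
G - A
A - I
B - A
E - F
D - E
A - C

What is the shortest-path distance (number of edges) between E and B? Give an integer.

2

One shortest route is E – F – B, which uses 2 edges, and E and B are not directly tied, so nothing shorter exists. So d(E,B) = 2.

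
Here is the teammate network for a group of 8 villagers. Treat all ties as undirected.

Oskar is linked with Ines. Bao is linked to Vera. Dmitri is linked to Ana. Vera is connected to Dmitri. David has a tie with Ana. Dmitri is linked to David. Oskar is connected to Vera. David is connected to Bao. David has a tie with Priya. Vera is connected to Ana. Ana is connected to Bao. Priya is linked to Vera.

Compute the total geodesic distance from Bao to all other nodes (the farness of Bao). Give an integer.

Distances from Bao: Ana:1, David:1, Dmitri:2, Ines:3, Oskar:2, Priya:2, Vera:1.
Sum = 1 + 1 + 2 + 3 + 2 + 2 + 1 = 12.

12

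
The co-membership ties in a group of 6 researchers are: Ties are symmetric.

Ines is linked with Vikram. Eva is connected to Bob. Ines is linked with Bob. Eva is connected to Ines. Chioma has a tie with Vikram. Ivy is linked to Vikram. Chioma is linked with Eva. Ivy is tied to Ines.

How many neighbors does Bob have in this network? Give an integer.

Bob is directly tied to Eva and Ines. That is 2 neighbors, so the degree of Bob is 2.

2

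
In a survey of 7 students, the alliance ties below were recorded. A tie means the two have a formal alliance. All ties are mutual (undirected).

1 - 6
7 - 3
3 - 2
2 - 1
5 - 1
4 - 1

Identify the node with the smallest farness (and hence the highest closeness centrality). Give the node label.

1

Farness (sum of distances to all others) for each node — 1:9, 2:10, 3:13, 4:14, 5:14, 6:14, 7:18.
The smallest farness is 9, for 1, so 1 has the highest closeness.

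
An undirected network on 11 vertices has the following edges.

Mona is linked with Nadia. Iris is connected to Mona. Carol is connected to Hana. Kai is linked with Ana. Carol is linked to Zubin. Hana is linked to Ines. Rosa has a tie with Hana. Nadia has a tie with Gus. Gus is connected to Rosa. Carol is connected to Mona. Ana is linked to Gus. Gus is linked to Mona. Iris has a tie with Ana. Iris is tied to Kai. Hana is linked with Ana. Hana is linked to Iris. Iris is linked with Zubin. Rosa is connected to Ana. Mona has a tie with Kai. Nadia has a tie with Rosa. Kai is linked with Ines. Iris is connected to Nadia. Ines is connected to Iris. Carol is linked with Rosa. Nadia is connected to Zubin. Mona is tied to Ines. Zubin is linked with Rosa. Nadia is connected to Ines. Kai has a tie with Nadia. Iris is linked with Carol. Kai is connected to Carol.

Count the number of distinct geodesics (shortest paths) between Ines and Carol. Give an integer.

4

The shortest distance is 2. The length-2 paths are: Ines–Hana–Carol; Ines–Iris–Carol; Ines–Kai–Carol; Ines–Mona–Carol.
That gives 4 distinct shortest paths.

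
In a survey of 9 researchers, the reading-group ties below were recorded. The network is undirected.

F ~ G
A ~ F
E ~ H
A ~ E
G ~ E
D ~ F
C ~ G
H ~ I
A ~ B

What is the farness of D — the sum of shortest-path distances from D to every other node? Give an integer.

Distances from D: A:2, B:3, C:3, E:3, F:1, G:2, H:4, I:5.
Sum = 2 + 3 + 3 + 3 + 1 + 2 + 4 + 5 = 23.

23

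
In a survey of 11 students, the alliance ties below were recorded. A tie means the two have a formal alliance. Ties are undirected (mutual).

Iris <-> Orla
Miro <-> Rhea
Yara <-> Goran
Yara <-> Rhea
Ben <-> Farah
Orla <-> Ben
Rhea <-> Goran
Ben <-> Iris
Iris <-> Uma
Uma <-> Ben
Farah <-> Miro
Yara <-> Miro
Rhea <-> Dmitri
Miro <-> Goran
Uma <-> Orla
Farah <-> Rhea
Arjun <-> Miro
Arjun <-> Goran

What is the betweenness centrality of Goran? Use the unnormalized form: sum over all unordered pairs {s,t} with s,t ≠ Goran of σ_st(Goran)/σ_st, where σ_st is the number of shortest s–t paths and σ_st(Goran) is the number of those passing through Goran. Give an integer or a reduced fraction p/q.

3/2

Pairs whose geodesics pass through Goran — Arjun–Rhea: 1/2; Arjun–Yara: 1/2; Arjun–Dmitri: 1/2.
All other pairs contribute 0.
Summing the contributions gives betweenness(Goran) = 3/2.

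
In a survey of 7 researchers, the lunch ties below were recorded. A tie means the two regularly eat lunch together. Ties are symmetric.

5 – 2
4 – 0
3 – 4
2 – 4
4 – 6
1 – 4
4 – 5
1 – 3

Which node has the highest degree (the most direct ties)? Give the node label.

Degrees — 0:1, 1:2, 2:2, 3:2, 4:6, 5:2, 6:1.
The maximum is 6, attained only by 4.

4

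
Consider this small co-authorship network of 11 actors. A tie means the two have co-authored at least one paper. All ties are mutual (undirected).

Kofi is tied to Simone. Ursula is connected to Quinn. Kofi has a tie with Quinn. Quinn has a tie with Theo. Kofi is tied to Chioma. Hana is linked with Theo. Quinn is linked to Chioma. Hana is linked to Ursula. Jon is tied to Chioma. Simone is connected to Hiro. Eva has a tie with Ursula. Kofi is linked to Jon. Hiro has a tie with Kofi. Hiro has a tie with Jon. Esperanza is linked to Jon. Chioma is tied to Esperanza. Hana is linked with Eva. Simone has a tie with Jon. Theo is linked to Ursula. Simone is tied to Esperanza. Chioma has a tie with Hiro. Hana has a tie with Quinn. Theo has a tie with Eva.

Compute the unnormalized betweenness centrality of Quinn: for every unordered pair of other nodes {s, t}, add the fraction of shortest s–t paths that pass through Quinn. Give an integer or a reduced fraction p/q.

Pairs whose geodesics pass through Quinn — Kofi–Eva: 3/3; Kofi–Theo: 1; Kofi–Hana: 1; Kofi–Ursula: 1; Jon–Eva: 6/6; Jon–Theo: 2/2; Jon–Hana: 2/2; Jon–Ursula: 2/2; Simone–Eva: 3/3; Simone–Theo: 1; Simone–Hana: 1; Simone–Ursula: 1; Esperanza–Eva: 3/3; Esperanza–Theo: 1 … (+10 more pairs).
All other pairs contribute 0.
Summing the contributions gives betweenness(Quinn) = 24.

24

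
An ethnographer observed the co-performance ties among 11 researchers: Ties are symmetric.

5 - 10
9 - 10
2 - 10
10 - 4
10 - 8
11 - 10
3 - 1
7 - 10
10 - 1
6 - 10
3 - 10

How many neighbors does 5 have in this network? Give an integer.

1

5 is directly tied to 10. That is 1 neighbor, so the degree of 5 is 1.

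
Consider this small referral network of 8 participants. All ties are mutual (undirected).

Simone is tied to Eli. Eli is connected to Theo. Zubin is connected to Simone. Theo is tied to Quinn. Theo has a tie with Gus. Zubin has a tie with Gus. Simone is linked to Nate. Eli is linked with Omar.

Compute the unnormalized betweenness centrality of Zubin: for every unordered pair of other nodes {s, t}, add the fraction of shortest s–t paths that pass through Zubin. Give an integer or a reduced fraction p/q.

Pairs whose geodesics pass through Zubin — Simone–Gus: 1; Nate–Gus: 1.
All other pairs contribute 0.
Summing the contributions gives betweenness(Zubin) = 2.

2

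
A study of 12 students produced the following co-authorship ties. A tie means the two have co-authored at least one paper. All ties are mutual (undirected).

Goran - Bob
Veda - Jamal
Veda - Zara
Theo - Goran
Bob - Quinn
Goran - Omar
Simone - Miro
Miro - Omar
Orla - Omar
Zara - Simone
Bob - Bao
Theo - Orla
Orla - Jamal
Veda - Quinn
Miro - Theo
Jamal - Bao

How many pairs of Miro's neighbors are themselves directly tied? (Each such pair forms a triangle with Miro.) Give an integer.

Miro's neighbors are Omar, Simone, and Theo, but none of them are tied to each other, so no triangle contains Miro.

0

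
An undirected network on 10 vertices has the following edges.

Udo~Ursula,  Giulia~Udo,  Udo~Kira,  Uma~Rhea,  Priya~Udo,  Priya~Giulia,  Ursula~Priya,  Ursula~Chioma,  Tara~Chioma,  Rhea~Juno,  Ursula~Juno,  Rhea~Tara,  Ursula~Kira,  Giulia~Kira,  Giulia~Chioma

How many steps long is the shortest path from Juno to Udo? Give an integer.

2

One shortest route is Juno – Ursula – Udo, which uses 2 edges, and Juno and Udo are not directly tied, so nothing shorter exists. So d(Juno,Udo) = 2.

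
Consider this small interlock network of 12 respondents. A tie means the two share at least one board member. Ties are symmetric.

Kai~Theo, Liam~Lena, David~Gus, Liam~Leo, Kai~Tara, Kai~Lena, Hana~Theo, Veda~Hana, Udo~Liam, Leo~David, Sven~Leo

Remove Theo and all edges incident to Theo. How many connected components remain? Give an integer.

Without Theo, the remaining ties split the others into: {David, Gus, Kai, Lena, Leo, Liam, Sven, Tara, Udo}; {Hana, Veda}.
That's 2 separate components.

2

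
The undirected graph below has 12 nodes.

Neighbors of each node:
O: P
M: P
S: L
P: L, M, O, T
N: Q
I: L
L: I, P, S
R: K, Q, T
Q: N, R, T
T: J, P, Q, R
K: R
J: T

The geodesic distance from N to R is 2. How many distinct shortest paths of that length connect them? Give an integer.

1

The shortest distance is 2, and the only length-2 path is N–Q–R. So there is exactly 1 shortest path.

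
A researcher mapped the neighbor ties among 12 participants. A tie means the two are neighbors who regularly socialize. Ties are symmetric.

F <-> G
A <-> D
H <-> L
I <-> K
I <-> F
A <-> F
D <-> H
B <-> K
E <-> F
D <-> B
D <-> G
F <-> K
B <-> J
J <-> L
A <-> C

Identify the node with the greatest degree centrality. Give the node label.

F

Degrees — A:3, B:3, C:1, D:4, E:1, F:5, G:2, H:2, I:2, J:2, K:3, L:2.
The maximum is 5, attained only by F.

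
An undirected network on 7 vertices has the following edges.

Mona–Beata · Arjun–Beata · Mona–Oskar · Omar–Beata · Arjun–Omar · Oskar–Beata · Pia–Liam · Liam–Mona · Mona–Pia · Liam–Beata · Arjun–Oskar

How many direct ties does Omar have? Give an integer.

2

Omar is directly tied to Arjun and Beata. That is 2 neighbors, so the degree of Omar is 2.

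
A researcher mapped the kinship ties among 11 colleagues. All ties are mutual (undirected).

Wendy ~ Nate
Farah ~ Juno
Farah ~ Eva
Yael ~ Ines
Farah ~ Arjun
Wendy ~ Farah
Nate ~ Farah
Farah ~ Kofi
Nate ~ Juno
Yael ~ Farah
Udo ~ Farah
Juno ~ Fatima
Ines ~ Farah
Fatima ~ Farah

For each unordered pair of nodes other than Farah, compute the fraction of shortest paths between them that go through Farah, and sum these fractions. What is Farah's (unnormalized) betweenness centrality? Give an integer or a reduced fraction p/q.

Pairs whose geodesics pass through Farah — Wendy–Yael: 1; Wendy–Kofi: 1; Wendy–Juno: 1/2; Wendy–Udo: 1; Wendy–Arjun: 1; Wendy–Ines: 1; Wendy–Fatima: 1; Wendy–Eva: 1; Yael–Kofi: 1; Yael–Juno: 1; Yael–Udo: 1; Yael–Arjun: 1; Yael–Nate: 1; Yael–Fatima: 1 … (+27 more pairs).
All other pairs contribute 0.
Summing the contributions gives betweenness(Farah) = 40.

40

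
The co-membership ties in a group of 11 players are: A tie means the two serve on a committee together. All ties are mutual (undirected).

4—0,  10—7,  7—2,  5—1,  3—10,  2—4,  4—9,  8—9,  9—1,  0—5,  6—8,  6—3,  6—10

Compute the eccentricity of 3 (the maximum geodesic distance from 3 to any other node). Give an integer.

5

Distances from 3: 0:5, 1:4, 2:3, 4:4, 5:5, 6:1, 7:2, 8:2, 9:3, 10:1.
The largest is 5 (to 0 and 5), so the eccentricity of 3 is 5.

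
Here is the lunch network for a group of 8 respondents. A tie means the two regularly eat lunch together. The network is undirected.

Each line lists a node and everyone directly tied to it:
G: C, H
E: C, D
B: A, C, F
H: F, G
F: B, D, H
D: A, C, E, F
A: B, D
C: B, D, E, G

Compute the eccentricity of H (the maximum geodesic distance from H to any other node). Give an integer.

3

Distances from H: A:3, B:2, C:2, D:2, E:3, F:1, G:1.
The largest is 3 (to A and E), so the eccentricity of H is 3.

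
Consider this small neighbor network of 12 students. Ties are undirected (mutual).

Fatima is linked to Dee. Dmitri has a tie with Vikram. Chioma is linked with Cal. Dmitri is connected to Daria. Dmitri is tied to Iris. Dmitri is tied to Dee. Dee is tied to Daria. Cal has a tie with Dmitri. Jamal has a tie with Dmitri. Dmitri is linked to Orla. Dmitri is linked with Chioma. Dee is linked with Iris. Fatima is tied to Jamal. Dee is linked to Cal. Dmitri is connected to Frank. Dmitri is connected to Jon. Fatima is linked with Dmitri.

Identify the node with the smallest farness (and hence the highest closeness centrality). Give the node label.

Dmitri

Farness (sum of distances to all others) for each node — Cal:19, Chioma:20, Daria:20, Dee:17, Dmitri:11, Fatima:19, Frank:21, Iris:20, Jamal:20, Jon:21, Orla:21, Vikram:21.
The smallest farness is 11, for Dmitri, so Dmitri has the highest closeness.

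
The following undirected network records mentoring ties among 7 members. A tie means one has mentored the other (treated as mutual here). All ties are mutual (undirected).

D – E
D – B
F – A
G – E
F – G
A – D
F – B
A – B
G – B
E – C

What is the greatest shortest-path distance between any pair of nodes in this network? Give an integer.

Eccentricity of each node (its greatest distance to any other): A:3, B:3, C:3, D:2, E:2, F:3, G:2.
The maximum eccentricity is 3, realized for instance by the pair A–C via A – D – E – C. So the diameter is 3.

3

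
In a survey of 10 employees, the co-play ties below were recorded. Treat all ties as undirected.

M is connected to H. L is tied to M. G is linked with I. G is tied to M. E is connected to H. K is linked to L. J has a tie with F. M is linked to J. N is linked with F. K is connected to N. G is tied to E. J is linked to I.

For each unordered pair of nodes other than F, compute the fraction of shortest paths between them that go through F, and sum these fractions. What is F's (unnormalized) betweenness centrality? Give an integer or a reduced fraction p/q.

Pairs whose geodesics pass through F — M–N: 1/2; K–J: 1/2; K–I: 1/3; N–J: 1; N–I: 1; N–G: 2/3; N–E: 3/5; N–H: 1/2.
All other pairs contribute 0.
Summing the contributions gives betweenness(F) = 51/10.

51/10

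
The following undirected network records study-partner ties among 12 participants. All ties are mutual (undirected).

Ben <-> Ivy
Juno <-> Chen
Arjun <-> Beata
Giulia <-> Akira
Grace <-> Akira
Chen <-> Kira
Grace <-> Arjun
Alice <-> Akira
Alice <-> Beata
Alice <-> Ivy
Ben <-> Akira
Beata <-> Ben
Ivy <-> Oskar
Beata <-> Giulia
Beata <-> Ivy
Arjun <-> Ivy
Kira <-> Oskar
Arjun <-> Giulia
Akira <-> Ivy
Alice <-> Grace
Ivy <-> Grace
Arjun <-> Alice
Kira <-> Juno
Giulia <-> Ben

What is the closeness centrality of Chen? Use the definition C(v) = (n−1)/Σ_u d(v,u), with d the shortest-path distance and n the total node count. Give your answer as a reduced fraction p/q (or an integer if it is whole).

11/36

Distances from Chen: Akira:4, Alice:4, Arjun:4, Beata:4, Ben:4, Giulia:5, Grace:4, Ivy:3, Juno:1, Kira:1, Oskar:2. Sum = 36.
n = 12, so closeness = 11/36.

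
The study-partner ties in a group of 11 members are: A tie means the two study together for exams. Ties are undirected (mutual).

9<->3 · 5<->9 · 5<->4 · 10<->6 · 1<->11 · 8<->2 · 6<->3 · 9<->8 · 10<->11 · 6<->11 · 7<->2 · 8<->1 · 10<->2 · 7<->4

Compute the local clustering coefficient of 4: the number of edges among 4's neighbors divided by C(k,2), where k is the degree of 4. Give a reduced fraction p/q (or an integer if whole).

4's neighbors: 5 and 7 (k = 2).
Possible neighbor pairs: C(2,2) = 1. Edges among them: none → e = 0.
Clustering(4) = 0/1.

0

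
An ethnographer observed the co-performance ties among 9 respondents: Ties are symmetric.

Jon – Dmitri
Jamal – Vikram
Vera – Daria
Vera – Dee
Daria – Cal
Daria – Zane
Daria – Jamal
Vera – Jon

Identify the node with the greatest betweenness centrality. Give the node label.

Unnormalized betweenness of each node: Cal:0, Daria:21, Dee:0, Dmitri:0, Jamal:7, Jon:7, Vera:17, Vikram:0, Zane:0.
Daria has the largest value, 21, making it the main broker — the node through which the most shortest paths run.

Daria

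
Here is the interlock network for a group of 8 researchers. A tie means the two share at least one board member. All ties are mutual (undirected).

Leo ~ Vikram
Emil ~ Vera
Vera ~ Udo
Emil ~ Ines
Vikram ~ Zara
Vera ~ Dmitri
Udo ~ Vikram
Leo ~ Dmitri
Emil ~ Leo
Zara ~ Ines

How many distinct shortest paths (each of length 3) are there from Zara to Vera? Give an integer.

2

The shortest distance is 3. The length-3 paths are: Zara–Ines–Emil–Vera; Zara–Vikram–Udo–Vera.
That gives 2 distinct shortest paths.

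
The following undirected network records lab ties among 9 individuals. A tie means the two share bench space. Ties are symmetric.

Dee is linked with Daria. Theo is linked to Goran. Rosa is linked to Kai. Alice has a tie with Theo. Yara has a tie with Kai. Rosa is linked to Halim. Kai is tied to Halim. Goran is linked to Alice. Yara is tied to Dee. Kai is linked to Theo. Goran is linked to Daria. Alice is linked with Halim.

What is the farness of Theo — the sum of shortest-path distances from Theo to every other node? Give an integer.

Distances from Theo: Alice:1, Daria:2, Dee:3, Goran:1, Halim:2, Kai:1, Rosa:2, Yara:2.
Sum = 1 + 2 + 3 + 1 + 2 + 1 + 2 + 2 = 14.

14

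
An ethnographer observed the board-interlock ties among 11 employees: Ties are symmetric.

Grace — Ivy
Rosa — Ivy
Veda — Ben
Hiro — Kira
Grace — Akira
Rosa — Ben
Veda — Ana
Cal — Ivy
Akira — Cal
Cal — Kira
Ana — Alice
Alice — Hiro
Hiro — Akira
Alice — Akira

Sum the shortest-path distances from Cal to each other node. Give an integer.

21

Distances from Cal: Akira:1, Alice:2, Ana:3, Ben:3, Grace:2, Hiro:2, Ivy:1, Kira:1, Rosa:2, Veda:4.
Sum = 1 + 2 + 3 + 3 + 2 + 2 + 1 + 1 + 2 + 4 = 21.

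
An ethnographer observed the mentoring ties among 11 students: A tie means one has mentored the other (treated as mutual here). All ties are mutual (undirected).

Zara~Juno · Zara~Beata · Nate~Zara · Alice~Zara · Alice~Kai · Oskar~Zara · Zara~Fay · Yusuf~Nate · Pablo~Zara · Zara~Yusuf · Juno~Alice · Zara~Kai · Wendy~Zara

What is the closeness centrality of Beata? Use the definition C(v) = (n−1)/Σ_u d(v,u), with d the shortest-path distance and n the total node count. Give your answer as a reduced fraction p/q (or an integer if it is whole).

Distances from Beata: Alice:2, Fay:2, Juno:2, Kai:2, Nate:2, Oskar:2, Pablo:2, Wendy:2, Yusuf:2, Zara:1. Sum = 19.
n = 11, so closeness = 10/19.

10/19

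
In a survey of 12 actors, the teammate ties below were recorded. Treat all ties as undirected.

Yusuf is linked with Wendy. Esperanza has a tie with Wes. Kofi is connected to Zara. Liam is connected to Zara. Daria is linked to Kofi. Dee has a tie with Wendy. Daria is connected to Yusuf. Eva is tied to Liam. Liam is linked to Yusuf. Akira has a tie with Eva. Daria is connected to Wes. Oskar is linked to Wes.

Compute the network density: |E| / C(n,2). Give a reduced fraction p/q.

There are 12 edges and 12 nodes, so the maximum possible is C(12,2) = 66.
Density = 12/66 = 2/11.

2/11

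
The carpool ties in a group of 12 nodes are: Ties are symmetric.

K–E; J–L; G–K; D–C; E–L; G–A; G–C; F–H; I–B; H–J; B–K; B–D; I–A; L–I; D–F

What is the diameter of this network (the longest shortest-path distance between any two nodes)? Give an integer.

4

Eccentricity of each node (its greatest distance to any other): A:4, B:3, C:4, D:3, E:4, F:4, G:4, H:4, I:3, J:4, K:4, L:4.
The maximum eccentricity is 4, realized for instance by the pair K–H via K – E – L – J – H. So the diameter is 4.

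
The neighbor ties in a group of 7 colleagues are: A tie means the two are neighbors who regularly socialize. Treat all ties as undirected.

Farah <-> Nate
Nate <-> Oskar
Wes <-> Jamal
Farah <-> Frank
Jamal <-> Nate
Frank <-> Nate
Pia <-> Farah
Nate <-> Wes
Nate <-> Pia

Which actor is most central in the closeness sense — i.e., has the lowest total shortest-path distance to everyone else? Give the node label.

Farness (sum of distances to all others) for each node — Farah:9, Frank:10, Jamal:10, Nate:6, Oskar:11, Pia:10, Wes:10.
The smallest farness is 6, for Nate, so Nate has the highest closeness.

Nate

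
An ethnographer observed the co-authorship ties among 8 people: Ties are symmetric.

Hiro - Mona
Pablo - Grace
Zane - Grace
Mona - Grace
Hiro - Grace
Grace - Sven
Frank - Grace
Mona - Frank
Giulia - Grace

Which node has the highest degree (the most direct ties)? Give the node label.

Grace

Degrees — Frank:2, Giulia:1, Grace:7, Hiro:2, Mona:3, Pablo:1, Sven:1, Zane:1.
The maximum is 7, attained only by Grace.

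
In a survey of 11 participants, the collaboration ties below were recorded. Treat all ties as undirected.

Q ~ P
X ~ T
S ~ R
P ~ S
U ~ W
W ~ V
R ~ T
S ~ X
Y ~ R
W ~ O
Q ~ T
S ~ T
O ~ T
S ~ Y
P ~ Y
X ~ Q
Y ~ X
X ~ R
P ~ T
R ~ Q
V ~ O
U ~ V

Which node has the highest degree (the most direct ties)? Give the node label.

Degrees — O:3, P:4, Q:4, R:5, S:5, T:6, U:2, V:3, W:3, X:5, Y:4.
The maximum is 6, attained only by T.

T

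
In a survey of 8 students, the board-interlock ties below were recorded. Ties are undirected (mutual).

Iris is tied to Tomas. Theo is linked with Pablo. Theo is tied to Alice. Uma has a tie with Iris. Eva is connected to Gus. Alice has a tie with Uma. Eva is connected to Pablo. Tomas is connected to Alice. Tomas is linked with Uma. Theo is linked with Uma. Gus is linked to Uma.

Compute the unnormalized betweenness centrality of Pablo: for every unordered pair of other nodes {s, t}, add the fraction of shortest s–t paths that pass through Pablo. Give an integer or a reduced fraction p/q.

Pairs whose geodesics pass through Pablo — Alice–Eva: 1/2; Theo–Eva: 1.
All other pairs contribute 0.
Summing the contributions gives betweenness(Pablo) = 3/2.

3/2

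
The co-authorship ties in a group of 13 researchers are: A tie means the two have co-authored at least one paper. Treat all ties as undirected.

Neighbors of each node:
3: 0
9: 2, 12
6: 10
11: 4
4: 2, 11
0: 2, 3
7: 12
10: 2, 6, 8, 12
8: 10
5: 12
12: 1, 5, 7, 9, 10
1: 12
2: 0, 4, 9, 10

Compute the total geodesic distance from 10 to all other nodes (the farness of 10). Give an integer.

22

Distances from 10: 0:2, 1:2, 2:1, 3:3, 4:2, 5:2, 6:1, 7:2, 8:1, 9:2, 11:3, 12:1.
Sum = 2 + 2 + 1 + 3 + 2 + 2 + 1 + 2 + 1 + 2 + 3 + 1 = 22.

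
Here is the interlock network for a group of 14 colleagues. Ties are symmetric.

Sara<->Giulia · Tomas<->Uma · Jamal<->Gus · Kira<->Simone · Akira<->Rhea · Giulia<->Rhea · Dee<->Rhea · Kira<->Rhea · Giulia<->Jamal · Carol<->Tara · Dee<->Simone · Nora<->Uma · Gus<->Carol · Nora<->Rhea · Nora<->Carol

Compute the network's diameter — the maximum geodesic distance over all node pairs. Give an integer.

Eccentricity of each node (its greatest distance to any other): Akira:4, Carol:4, Dee:4, Giulia:4, Gus:5, Jamal:5, Kira:4, Nora:3, Rhea:3, Sara:5, Simone:5, Tara:5, Tomas:5, Uma:4.
The maximum eccentricity is 5, realized for instance by the pair Simone–Tara via Simone – Kira – Rhea – Nora – Carol – Tara. So the diameter is 5.

5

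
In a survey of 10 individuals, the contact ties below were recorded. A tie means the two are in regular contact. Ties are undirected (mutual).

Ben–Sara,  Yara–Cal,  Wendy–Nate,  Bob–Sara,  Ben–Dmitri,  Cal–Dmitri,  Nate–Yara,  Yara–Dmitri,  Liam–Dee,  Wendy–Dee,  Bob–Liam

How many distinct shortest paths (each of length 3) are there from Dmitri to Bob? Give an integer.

The shortest distance is 3, and the only length-3 path is Dmitri–Ben–Sara–Bob. So there is exactly 1 shortest path.

1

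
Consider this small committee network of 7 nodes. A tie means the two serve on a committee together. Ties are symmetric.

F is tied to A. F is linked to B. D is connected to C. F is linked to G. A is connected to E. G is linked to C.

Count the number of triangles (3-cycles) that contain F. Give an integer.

0

F's neighbors are A, B, and G, but none of them are tied to each other, so no triangle contains F.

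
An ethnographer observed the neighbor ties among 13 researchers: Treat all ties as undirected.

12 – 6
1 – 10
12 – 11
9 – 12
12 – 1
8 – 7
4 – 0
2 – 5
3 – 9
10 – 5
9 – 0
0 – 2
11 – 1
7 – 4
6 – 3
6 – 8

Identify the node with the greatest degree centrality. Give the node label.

12

Degrees — 0:3, 1:3, 2:2, 3:2, 4:2, 5:2, 6:3, 7:2, 8:2, 9:3, 10:2, 11:2, 12:4.
The maximum is 4, attained only by 12.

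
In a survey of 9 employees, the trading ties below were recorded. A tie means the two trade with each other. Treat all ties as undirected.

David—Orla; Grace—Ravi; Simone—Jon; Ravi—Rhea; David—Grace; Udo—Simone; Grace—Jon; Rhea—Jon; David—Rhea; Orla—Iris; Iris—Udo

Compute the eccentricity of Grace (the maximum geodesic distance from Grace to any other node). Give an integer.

3

Distances from Grace: David:1, Iris:3, Jon:1, Orla:2, Ravi:1, Rhea:2, Simone:2, Udo:3.
The largest is 3 (to Udo and Iris), so the eccentricity of Grace is 3.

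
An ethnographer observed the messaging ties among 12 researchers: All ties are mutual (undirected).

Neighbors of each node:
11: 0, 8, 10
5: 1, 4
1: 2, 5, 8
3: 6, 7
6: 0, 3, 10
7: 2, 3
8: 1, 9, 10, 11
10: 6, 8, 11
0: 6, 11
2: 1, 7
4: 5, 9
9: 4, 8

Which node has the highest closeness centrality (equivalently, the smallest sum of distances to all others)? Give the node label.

Farness (sum of distances to all others) for each node — 0:29, 1:22, 2:27, 3:30, 4:32, 5:29, 6:26, 7:30, 8:20, 9:27, 10:23, 11:25.
The smallest farness is 20, for 8, so 8 has the highest closeness.

8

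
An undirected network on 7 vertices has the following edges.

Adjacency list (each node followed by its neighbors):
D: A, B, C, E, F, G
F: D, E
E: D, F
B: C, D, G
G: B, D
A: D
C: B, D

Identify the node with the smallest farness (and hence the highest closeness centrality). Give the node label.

Farness (sum of distances to all others) for each node — A:11, B:9, C:10, D:6, E:10, F:10, G:10.
The smallest farness is 6, for D, so D has the highest closeness.

D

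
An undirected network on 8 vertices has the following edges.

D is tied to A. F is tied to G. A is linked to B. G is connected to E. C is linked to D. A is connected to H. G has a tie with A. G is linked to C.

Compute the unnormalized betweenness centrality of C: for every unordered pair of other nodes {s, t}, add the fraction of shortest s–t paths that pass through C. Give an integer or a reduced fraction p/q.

Pairs whose geodesics pass through C — E–D: 1/2; D–F: 1/2; D–G: 1/2.
All other pairs contribute 0.
Summing the contributions gives betweenness(C) = 3/2.

3/2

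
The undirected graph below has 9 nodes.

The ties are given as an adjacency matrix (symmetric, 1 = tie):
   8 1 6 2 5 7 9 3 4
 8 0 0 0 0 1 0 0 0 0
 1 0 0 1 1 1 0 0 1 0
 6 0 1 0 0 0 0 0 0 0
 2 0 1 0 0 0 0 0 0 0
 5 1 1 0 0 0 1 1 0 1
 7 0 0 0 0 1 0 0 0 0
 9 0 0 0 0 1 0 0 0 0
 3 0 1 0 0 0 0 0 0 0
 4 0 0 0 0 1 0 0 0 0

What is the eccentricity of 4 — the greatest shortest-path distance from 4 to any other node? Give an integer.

Distances from 4: 1:2, 2:3, 3:3, 5:1, 6:3, 7:2, 8:2, 9:2.
The largest is 3 (to 6, 2, and 3), so the eccentricity of 4 is 3.

3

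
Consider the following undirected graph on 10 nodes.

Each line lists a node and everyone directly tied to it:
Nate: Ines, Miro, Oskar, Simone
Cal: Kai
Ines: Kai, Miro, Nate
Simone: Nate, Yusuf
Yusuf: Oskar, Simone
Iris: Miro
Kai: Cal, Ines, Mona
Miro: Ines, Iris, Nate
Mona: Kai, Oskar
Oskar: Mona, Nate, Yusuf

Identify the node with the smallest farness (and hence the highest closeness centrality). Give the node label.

Nate

Farness (sum of distances to all others) for each node — Cal:26, Ines:16, Iris:26, Kai:18, Miro:18, Mona:20, Nate:15, Oskar:17, Simone:21, Yusuf:23.
The smallest farness is 15, for Nate, so Nate has the highest closeness.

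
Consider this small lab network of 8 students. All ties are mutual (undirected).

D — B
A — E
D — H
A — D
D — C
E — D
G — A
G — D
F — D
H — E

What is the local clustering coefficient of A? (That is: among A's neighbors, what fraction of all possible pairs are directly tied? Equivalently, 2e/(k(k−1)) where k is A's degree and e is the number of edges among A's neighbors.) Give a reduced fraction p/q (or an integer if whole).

A's neighbors: D, E, and G (k = 3).
Possible neighbor pairs: C(3,2) = 3. Edges among them: D–E, D–G → e = 2.
Clustering(A) = 2/3.

2/3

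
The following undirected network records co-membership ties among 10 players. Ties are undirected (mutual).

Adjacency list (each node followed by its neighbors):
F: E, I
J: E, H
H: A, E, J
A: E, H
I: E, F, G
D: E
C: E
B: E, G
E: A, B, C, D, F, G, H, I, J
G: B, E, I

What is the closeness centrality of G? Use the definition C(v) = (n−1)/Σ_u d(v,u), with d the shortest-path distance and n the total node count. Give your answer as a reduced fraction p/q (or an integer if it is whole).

Distances from G: A:2, B:1, C:2, D:2, E:1, F:2, H:2, I:1, J:2. Sum = 15.
n = 10, so closeness = 9/15 = 3/5.

3/5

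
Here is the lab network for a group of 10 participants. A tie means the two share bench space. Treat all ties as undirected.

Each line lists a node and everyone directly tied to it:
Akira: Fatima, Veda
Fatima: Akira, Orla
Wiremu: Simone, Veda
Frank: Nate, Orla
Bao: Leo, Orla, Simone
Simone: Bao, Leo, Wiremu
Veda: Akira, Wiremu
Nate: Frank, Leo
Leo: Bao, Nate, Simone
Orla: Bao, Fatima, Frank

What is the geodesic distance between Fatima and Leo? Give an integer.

3

One shortest route is Fatima – Orla – Bao – Leo, which uses 3 edges, and at distance 2 from Fatima we only reach {Bao, Frank, Veda}, which does not include Leo. So d(Fatima,Leo) = 3.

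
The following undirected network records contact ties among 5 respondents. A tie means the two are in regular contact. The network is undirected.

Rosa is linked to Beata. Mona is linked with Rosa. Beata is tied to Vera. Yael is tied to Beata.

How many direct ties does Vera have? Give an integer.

Vera is directly tied to Beata. That is 1 neighbor, so the degree of Vera is 1.

1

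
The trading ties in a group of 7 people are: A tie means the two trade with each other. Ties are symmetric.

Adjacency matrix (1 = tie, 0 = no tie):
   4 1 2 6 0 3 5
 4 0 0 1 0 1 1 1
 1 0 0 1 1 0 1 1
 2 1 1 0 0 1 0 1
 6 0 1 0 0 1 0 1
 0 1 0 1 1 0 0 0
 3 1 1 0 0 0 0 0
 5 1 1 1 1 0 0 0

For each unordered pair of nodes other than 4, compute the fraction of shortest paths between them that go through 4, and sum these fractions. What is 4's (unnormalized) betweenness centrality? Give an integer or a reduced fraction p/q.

7/3

Pairs whose geodesics pass through 4 — 2–3: 1/2; 0–3: 1; 0–5: 1/3; 3–5: 1/2.
All other pairs contribute 0.
Summing the contributions gives betweenness(4) = 7/3.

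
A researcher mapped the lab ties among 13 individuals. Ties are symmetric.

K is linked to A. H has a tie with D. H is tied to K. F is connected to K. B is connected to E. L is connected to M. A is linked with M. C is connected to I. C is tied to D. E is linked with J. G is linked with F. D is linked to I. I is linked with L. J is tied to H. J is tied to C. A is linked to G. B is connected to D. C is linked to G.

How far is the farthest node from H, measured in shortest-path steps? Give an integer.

3

Distances from H: A:2, B:2, C:2, D:1, E:2, F:2, G:3, I:2, J:1, K:1, L:3, M:3.
The largest is 3 (to L, G, and M), so the eccentricity of H is 3.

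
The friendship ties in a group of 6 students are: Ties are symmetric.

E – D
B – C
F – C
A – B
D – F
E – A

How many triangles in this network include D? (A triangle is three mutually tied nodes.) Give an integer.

D's neighbors are E and F, but none of them are tied to each other, so no triangle contains D.

0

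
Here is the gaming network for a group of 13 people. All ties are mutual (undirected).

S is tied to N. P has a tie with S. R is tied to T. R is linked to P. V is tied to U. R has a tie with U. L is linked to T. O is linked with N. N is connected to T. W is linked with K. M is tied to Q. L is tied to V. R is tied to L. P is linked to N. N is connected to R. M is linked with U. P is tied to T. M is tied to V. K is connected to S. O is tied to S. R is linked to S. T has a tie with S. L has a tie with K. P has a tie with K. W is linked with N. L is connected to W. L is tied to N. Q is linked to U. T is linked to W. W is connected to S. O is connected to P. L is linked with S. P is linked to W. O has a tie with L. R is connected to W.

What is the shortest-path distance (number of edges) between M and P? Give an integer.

3

One shortest route is M – U – R – P, which uses 3 edges, and at distance 2 from M we only reach {L, R}, which does not include P. So d(M,P) = 3.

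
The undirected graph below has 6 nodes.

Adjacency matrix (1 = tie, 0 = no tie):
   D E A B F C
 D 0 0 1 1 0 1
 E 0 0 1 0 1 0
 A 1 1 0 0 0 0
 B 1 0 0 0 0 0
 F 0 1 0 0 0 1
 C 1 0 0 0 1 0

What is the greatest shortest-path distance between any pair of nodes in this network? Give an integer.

3

Eccentricity of each node (its greatest distance to any other): A:2, B:3, C:2, D:2, E:3, F:3.
The maximum eccentricity is 3, realized for instance by the pair E–B via E – A – D – B. So the diameter is 3.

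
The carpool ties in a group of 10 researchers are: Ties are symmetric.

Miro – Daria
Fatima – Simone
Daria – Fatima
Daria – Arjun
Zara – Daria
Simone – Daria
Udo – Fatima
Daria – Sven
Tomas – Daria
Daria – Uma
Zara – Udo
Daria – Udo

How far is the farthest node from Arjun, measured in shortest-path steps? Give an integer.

Distances from Arjun: Daria:1, Fatima:2, Miro:2, Simone:2, Sven:2, Tomas:2, Udo:2, Uma:2, Zara:2.
The largest is 2 (to Zara, Miro, Uma, Sven, Simone, Tomas, Fatima, and Udo), so the eccentricity of Arjun is 2.

2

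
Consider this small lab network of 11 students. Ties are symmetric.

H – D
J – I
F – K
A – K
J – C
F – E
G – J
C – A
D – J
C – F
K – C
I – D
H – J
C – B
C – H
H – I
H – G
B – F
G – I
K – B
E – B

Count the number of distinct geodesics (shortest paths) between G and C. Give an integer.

The shortest distance is 2. The length-2 paths are: G–H–C; G–J–C.
That gives 2 distinct shortest paths.

2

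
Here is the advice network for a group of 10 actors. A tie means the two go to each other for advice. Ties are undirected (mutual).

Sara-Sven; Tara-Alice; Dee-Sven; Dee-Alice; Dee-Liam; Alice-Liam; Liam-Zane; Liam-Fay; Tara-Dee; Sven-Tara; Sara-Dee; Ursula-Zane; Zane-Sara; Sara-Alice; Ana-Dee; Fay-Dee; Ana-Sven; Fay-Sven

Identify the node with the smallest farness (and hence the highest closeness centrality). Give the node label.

Dee

Farness (sum of distances to all others) for each node — Alice:15, Ana:19, Dee:12, Fay:16, Liam:14, Sara:14, Sven:14, Tara:18, Ursula:25, Zane:17.
The smallest farness is 12, for Dee, so Dee has the highest closeness.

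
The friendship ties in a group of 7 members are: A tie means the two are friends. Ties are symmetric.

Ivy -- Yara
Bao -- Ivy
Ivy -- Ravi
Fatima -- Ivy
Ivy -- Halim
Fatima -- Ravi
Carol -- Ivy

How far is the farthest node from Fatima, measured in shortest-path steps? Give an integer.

Distances from Fatima: Bao:2, Carol:2, Halim:2, Ivy:1, Ravi:1, Yara:2.
The largest is 2 (to Halim, Yara, Bao, and Carol), so the eccentricity of Fatima is 2.

2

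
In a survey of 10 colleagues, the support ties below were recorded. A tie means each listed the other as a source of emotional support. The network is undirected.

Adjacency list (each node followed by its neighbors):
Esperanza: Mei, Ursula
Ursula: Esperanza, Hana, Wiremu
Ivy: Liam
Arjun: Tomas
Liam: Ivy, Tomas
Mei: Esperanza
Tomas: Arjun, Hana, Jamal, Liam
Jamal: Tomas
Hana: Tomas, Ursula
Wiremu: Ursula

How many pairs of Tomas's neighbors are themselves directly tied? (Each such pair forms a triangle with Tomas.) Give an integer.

Tomas's neighbors are Arjun, Hana, Jamal, and Liam, but none of them are tied to each other, so no triangle contains Tomas.

0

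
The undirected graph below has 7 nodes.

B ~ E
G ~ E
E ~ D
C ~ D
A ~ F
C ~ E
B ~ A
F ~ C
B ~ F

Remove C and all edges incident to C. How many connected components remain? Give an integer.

1

C's neighbors (D, E, and F) remain reachable from one another through other ties, so the rest of the network stays in one piece.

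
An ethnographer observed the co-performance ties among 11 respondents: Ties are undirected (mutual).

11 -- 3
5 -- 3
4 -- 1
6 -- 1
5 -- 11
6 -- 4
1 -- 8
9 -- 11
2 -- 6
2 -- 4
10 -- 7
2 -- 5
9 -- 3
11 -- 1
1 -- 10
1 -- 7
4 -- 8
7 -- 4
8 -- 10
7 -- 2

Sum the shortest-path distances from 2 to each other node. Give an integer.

17

Distances from 2: 1:2, 3:2, 4:1, 5:1, 6:1, 7:1, 8:2, 9:3, 10:2, 11:2.
Sum = 2 + 2 + 1 + 1 + 1 + 1 + 2 + 3 + 2 + 2 = 17.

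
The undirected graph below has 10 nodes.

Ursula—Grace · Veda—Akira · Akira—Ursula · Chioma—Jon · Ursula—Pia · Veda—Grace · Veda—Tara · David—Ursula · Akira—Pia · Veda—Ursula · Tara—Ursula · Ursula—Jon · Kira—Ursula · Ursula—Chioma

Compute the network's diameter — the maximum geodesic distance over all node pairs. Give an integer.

Eccentricity of each node (its greatest distance to any other): Akira:2, Chioma:2, David:2, Grace:2, Jon:2, Kira:2, Pia:2, Tara:2, Ursula:1, Veda:2.
The maximum eccentricity is 2, realized for instance by the pair Grace–Pia via Grace – Ursula – Pia. So the diameter is 2.

2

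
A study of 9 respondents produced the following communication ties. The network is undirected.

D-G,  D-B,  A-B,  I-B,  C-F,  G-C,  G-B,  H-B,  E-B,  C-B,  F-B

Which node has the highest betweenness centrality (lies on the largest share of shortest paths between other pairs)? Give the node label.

B

Unnormalized betweenness of each node: A:0, B:24, C:1/2, D:0, E:0, F:0, G:1/2, H:0, I:0.
B has the largest value, 24, making it the main broker — the node through which the most shortest paths run.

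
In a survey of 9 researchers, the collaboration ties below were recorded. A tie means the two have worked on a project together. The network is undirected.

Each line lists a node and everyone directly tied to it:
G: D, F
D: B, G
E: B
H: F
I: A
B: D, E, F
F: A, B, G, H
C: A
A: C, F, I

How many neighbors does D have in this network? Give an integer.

2

D is directly tied to B and G. That is 2 neighbors, so the degree of D is 2.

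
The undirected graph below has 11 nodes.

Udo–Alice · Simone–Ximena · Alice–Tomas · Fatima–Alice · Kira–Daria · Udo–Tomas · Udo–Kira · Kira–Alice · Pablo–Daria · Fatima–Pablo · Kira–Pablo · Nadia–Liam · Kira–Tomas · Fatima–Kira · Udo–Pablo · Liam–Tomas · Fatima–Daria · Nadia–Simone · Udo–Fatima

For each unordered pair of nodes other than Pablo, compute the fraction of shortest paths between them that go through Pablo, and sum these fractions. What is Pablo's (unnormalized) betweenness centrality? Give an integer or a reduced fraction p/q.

Pairs whose geodesics pass through Pablo — Udo–Daria: 1/3.
All other pairs contribute 0.
Summing the contributions gives betweenness(Pablo) = 1/3.

1/3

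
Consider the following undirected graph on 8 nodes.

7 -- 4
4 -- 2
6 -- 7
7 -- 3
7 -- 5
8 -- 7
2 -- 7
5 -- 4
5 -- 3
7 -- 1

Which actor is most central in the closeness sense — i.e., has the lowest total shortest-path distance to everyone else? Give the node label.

7

Farness (sum of distances to all others) for each node — 1:13, 2:12, 3:12, 4:11, 5:11, 6:13, 7:7, 8:13.
The smallest farness is 7, for 7, so 7 has the highest closeness.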